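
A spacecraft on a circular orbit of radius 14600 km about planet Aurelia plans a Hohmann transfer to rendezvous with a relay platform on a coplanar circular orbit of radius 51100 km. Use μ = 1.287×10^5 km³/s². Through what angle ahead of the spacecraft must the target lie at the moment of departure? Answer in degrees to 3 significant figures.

Transfer-ellipse semi-major axis a_t = (r₁ + r₂)/2 = (14600 + 51100)/2 = 32850 km.
Transfer time t = π√(a_t³/μ) = 52139 s.
The target's mean motion on its circular orbit is ω₂ = √(μ/r₂³) = 3.1057×10^-5 rad/s.
Angle swept by the target during transfer: ω₂·t = 1.6193 rad = 92.78°.
The spacecraft traverses 180° on the transfer ellipse, so the target must lead by 180° − 92.78° = 87.2°.

φ = 87.2°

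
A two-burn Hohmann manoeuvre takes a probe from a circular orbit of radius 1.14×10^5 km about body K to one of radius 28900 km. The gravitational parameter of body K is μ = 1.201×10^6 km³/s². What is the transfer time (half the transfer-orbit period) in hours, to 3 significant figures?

t = 15.2 hours

Semi-major axis of the transfer orbit: a_t = (1.140×10^5 + 28900)/2 = 71450 km.
Half the transfer-orbit period gives t = π√(a_t³/μ) = 54750 s.
Converting: 54750 s ÷ 3600 s/hour = 15.2 hours.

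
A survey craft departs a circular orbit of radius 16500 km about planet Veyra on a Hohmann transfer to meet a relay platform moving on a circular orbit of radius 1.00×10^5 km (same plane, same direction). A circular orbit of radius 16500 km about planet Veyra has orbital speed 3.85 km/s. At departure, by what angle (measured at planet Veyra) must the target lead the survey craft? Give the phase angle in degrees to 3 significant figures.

φ = 100°

From the circular-orbit relation v² = μ/r at r = 16500 km: μ = v²r = (3.85)² × 16500 = 2.44571×10^5 km³/s².
Transfer-ellipse semi-major axis a_t = (r₁ + r₂)/2 = (16500 + 1.000×10^5)/2 = 58250 km.
Transfer time t = π√(a_t³/μ) = 89308.1 s.
Target angular speed ω₂ = √(μ/r₂³) = 1.56388×10^-5 rad/s.
Angle swept by the target during transfer: ω₂·t = 1.39667 rad = 80.02°.
Arrival is 180° from departure on the ellipse, so φ = 180° − 80.02° = 100°.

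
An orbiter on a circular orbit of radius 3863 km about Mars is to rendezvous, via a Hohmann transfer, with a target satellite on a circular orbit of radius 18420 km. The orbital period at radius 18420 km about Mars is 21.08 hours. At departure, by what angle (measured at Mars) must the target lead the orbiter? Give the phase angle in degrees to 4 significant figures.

From Kepler's third law T² = 4π²r³/μ at r = 18420 km, T = 21.08 hours = 21.08 × 3600 s = 75888 s: μ = 4π²r³/T² = 42843.2 km³/s².
Transfer-ellipse semi-major axis a_t = (r₁ + r₂)/2 = (3863 + 18420)/2 = 11141.5 km.
The half-period of the transfer ellipse is t = π√(a_t³/μ) = 17849.4 s.
Target angular speed ω₂ = √(μ/r₂³) = 8.27955×10^-5 rad/s.
Angle swept by the target during transfer: ω₂·t = 1.47785 rad = 84.67°.
The orbiter traverses 180° on the transfer ellipse, so the target must lead by 180° − 84.67° = 95.33°.

φ = 95.33°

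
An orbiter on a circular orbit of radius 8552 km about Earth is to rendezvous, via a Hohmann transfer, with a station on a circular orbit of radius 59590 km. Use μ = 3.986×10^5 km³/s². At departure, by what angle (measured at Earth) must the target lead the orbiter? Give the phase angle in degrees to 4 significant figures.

Semi-major axis of the transfer orbit: a_t = (8552 + 59590)/2 = 34071 km.
Transfer time t = π√(a_t³/μ) = 31294 s.
The target's mean motion on its circular orbit is ω₂ = √(μ/r₂³) = 4.3402×10^-5 rad/s.
Angle swept by the target during transfer: ω₂·t = 1.3582 rad = 77.82°.
Arrival is 180° from departure on the ellipse, so φ = 180° − 77.82° = 102.2°.

φ = 102.2°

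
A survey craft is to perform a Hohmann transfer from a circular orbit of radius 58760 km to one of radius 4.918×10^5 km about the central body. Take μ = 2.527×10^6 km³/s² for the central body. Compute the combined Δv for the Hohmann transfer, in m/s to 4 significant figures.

Semi-major axis of the transfer orbit: a_t = (58760 + 4.918×10^5)/2 = 2.7528×10^5 km.
Circular speed at r₁: v₁ = √(μ/r₁) = √(2.527×10^6/58760) = 6.55785 km/s.
On the transfer ellipse at r₁, vis-viva equation gives v_p = √[μ(2/r₁ − 1/a_t)] = 8.76534 km/s.
First burn Δv₁ = |v_p − v₁| = 2.2075 km/s.
Circular speed at r₂: v₂ = √(μ/r₂) = 2.2668 km/s.
Transfer-orbit speed at r₂: v_a = √[μ(2/r₂ − 1/a_t)] = 1.0473 km/s.
Second burn Δv₂ = |v₂ − v_a| = 1.2195 km/s.
Total Δv = Δv₁ + Δv₂ = 3.427 km/s.

Δv = 3427 m/s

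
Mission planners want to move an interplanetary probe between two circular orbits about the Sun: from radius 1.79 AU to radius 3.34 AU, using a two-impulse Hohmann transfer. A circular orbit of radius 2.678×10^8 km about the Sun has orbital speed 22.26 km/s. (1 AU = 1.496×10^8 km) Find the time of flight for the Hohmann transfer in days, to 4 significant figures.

t = 750.3 days

From the circular-orbit relation v² = μ/r at r = 2.678×10^8 km: μ = v²r = (22.26)² × 2.678×10^8 = 1.32697×10^11 km³/s².
In km: r₁ = 1.79 × 1.496×10^8 = 2.67784×10^8 km; r₂ = 3.34 × 1.496×10^8 = 4.99664×10^8 km.
Transfer-ellipse semi-major axis a_t = (r₁ + r₂)/2 = (2.67784×10^8 + 4.99664×10^8)/2 = 3.83724×10^8 km.
Half the transfer-orbit period gives t = π√(a_t³/μ) = 6.483×10^7 s.
Converting: 6.483×10^7 s ÷ 86400 s/day = 750.3 days.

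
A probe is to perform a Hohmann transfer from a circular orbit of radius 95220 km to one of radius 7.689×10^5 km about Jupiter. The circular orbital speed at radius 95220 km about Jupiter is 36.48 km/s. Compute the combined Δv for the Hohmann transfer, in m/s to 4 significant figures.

Δv = 19000 m/s

From the circular-orbit relation v² = μ/r at r = 95220 km: μ = v²r = (36.48)² × 95220 = 1.26718×10^8 km³/s².
Semi-major axis of the transfer orbit: a_t = (95220 + 7.689×10^5)/2 = 4.3206×10^5 km.
Circular speed at r₁: v₁ = √(μ/r₁) = √(1.26718×10^8/95220) = 36.48 km/s.
On the transfer ellipse at r₁, vis-viva equation gives v_p = √[μ(2/r₁ − 1/a_t)] = 48.67 km/s.
First burn Δv₁ = |v_p − v₁| = 12.19 km/s.
Circular speed at r₂: v₂ = √(μ/r₂) = 12.838 km/s.
Transfer-orbit speed at r₂: v_a = √[μ(2/r₂ − 1/a_t)] = 6.0267 km/s.
Second burn Δv₂ = |v₂ − v_a| = 6.811 km/s.
Δv = Δv₁ + Δv₂ = 12.19 + 6.811 = 19.00 km/s.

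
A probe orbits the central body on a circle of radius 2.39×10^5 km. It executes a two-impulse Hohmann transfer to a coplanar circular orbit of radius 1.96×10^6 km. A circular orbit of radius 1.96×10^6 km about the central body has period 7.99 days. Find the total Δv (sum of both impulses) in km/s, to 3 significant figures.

From Kepler's third law T² = 4π²r³/μ at r = 1.96×10^6 km, T = 7.99 days = 7.99 × 86400 s = 6.90336×10^5 s: μ = 4π²r³/T² = 6.23745×10^8 km³/s².
Semi-major axis of the transfer orbit: a_t = (2.390×10^5 + 1.960×10^6)/2 = 1.0995×10^6 km.
At r₁ the circular-orbit speed is v₁ = √(μ/r₁) = 51.09 km/s.
Transfer-orbit speed at r₁ (vis-viva): v_p = √[μ(2/r₁ − 1/a_t)] = 68.21 km/s.
First burn Δv₁ = |v_p − v₁| = 17.12 km/s.
At r₂, v₂ = √(μ/r₂) = 17.839 km/s.
Transfer-orbit speed at r₂: v_a = √[μ(2/r₂ − 1/a_t)] = 8.3172 km/s.
Second burn Δv₂ = |v₂ − v_a| = 9.522 km/s.
Total Δv = Δv₁ + Δv₂ = 26.64 km/s.

Δv = 26.6 km/s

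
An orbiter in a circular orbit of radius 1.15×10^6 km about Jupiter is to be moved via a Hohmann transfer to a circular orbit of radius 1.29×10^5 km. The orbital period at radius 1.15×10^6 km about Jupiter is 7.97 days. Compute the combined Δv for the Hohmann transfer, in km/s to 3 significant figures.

From Kepler's third law T² = 4π²r³/μ at r = 1.15×10^6 km, T = 7.97 days = 7.97 × 86400 s = 6.88608×10^5 s: μ = 4π²r³/T² = 1.26622×10^8 km³/s².
The Hohmann ellipse has a_t = (r₁ + r₂)/2 = 6.395×10^5 km.
At r₁ the circular-orbit speed is v₁ = √(μ/r₁) = 10.493 km/s.
On the transfer ellipse at r₁, v² = μ(2/r − 1/a) gives v_a = √[μ(2/r₁ − 1/a_t)] = 4.7128 km/s.
First burn Δv₁ = |v_a − v₁| = 5.780 km/s.
At r₂, v₂ = √(μ/r₂) = 31.33 km/s.
Transfer-orbit speed at r₂: v_p = √[μ(2/r₂ − 1/a_t)] = 42.01 km/s.
Second burn Δv₂ = |v₂ − v_p| = 10.68 km/s.
Δv = Δv₁ + Δv₂ = 5.780 + 10.68 = 16.46 km/s.

Δv = 16.5 km/s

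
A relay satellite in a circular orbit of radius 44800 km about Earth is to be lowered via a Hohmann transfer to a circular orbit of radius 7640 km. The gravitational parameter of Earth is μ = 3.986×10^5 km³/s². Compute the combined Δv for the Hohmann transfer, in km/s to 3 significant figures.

Transfer-ellipse semi-major axis a_t = (r₁ + r₂)/2 = (44800 + 7640)/2 = 26220 km.
At r₁ the circular-orbit speed is v₁ = √(μ/r₁) = 2.9828 km/s.
On the transfer ellipse at r₁, v² = μ(2/r − 1/a) gives v_a = √[μ(2/r₁ − 1/a_t)] = 1.6101 km/s.
First burn Δv₁ = |v_a − v₁| = 1.3727 km/s.
Circular speed at r₂: v₂ = √(μ/r₂) = 7.2231 km/s.
Transfer-orbit speed at r₂: v_p = √[μ(2/r₂ − 1/a_t)] = 9.4416 km/s.
Second burn Δv₂ = |v₂ − v_p| = 2.2185 km/s.
Total Δv = Δv₁ + Δv₂ = 3.591 km/s.

Δv = 3.59 km/s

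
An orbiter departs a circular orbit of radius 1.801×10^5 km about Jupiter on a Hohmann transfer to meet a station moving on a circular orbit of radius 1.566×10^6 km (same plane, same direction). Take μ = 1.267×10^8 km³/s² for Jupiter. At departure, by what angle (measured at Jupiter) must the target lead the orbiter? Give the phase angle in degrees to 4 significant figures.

Transfer-ellipse semi-major axis a_t = (r₁ + r₂)/2 = (1.801×10^5 + 1.566×10^6)/2 = 8.7305×10^5 km.
The half-period of the transfer ellipse is t = π√(a_t³/μ) = 2.2768×10^5 s.
The target's mean motion on its circular orbit is ω₂ = √(μ/r₂³) = 5.7438×10^-6 rad/s.
Angle swept by the target during transfer: ω₂·t = 1.3077 rad = 74.93°.
The orbiter traverses 180° on the transfer ellipse, so the target must lead by 180° − 74.93° = 105.1°.

φ = 105.1°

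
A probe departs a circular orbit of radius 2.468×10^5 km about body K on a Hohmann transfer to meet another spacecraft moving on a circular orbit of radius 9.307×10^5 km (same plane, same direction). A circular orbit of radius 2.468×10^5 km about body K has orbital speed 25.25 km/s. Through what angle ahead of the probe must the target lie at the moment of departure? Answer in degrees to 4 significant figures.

From the circular-orbit relation v² = μ/r at r = 2.468×10^5 km: μ = v²r = (25.25)² × 2.468×10^5 = 1.57350×10^8 km³/s².
The Hohmann ellipse has a_t = (r₁ + r₂)/2 = 5.8875×10^5 km.
The half-period of the transfer ellipse is t = π√(a_t³/μ) = 1.13139×10^5 s.
Target angular speed ω₂ = √(μ/r₂³) = 1.39707×10^-5 rad/s.
Angle swept by the target during transfer: ω₂·t = 1.5806 rad = 90.56°.
Arrival is 180° from departure on the ellipse, so φ = 180° − 90.56° = 89.44°.

φ = 89.44°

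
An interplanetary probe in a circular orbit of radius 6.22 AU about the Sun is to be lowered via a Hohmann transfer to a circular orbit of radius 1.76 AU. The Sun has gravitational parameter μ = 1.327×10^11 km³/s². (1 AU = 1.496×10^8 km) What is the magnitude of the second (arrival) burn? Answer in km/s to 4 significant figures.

In km: r₁ = 6.22 × 1.496×10^8 = 9.30512×10^8 km; r₂ = 1.76 × 1.496×10^8 = 2.63296×10^8 km.
Transfer-ellipse semi-major axis a_t = (r₁ + r₂)/2 = (9.30512×10^8 + 2.63296×10^8)/2 = 5.96904×10^8 km.
Circular speed at r = 2.63296×10^8 km: v_c = √(μ/r) = 22.45 km/s.
Vis-viva on the transfer ellipse at r = 2.63296×10^8 km gives v_t = √[μ(2/r − 1/a_t)] = 28.03 km/s.
Δv₂ = |v_t − v_c| = |28.03 − 22.45| = 5.580 km/s.

Δv₂ = 5.580 km/s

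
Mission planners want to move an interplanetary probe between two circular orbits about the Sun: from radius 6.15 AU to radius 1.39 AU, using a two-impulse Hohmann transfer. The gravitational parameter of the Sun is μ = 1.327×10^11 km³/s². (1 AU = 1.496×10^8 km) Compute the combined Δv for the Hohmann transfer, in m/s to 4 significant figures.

In km: r₁ = 6.15 × 1.496×10^8 = 9.2004×10^8 km; r₂ = 1.39 × 1.496×10^8 = 2.07944×10^8 km.
Transfer-ellipse semi-major axis a_t = (r₁ + r₂)/2 = (9.2004×10^8 + 2.07944×10^8)/2 = 5.63992×10^8 km.
At r₁ the circular-orbit speed is v₁ = √(μ/r₁) = 12.0097 km/s.
On the transfer ellipse at r₁, vis-viva equation gives v_a = √[μ(2/r₁ − 1/a_t)] = 7.29237 km/s.
First burn Δv₁ = |v_a − v₁| = 4.717 km/s.
At r₂, v₂ = √(μ/r₂) = 25.262 km/s.
Transfer-orbit speed at r₂: v_p = √[μ(2/r₂ − 1/a_t)] = 32.265 km/s.
Second burn Δv₂ = |v₂ − v_p| = 7.003 km/s.
Total Δv = Δv₁ + Δv₂ = 11.72 km/s.

Δv = 11720 m/s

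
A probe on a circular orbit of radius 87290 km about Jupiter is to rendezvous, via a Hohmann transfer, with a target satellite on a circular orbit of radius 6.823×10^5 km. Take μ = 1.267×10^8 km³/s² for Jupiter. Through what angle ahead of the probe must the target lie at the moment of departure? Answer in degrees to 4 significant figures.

Transfer-ellipse semi-major axis a_t = (r₁ + r₂)/2 = (87290 + 6.823×10^5)/2 = 3.84795×10^5 km.
The half-period of the transfer ellipse is t = π√(a_t³/μ) = 66620 s.
The target's mean motion on its circular orbit is ω₂ = √(μ/r₂³) = 1.9972×10^-5 rad/s.
Angle swept by the target during transfer: ω₂·t = 1.3305 rad = 76.23°.
Arrival is 180° from departure on the ellipse, so φ = 180° − 76.23° = 103.8°.

φ = 103.8°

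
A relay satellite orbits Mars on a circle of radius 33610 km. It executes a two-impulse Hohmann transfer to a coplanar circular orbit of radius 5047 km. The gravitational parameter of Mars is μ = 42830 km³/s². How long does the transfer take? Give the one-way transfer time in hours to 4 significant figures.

The Hohmann ellipse has a_t = (r₁ + r₂)/2 = 19328.5 km.
Half the transfer-orbit period gives t = π√(a_t³/μ) = 40790 s.
Converting: 40790 s ÷ 3600 s/hour = 11.33 hours.

t = 11.33 hours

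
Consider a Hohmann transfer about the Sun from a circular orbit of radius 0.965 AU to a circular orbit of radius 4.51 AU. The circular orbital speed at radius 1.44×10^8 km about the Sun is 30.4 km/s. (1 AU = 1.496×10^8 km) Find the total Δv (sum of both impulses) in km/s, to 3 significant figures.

Δv = 14.3 km/s

From the circular-orbit relation v² = μ/r at r = 1.44×10^8 km: μ = v²r = (30.4)² × 1.44×10^8 = 1.33079×10^11 km³/s².
In km: r₁ = 0.965 × 1.496×10^8 = 1.44364×10^8 km; r₂ = 4.51 × 1.496×10^8 = 6.74696×10^8 km.
Semi-major axis of the transfer orbit: a_t = (1.44364×10^8 + 6.74696×10^8)/2 = 4.0953×10^8 km.
At r₁ the circular-orbit speed is v₁ = √(μ/r₁) = 30.3617 km/s.
Transfer-orbit speed at r₁ (vis-viva equation): v_p = √[μ(2/r₁ − 1/a_t)] = 38.9706 km/s.
First burn Δv₁ = |v_p − v₁| = 8.6089 km/s.
At r₂, v₂ = √(μ/r₂) = 14.0443 km/s.
Transfer-orbit speed at r₂: v_a = √[μ(2/r₂ − 1/a_t)] = 8.33849 km/s.
Second burn Δv₂ = |v₂ − v_a| = 5.7058 km/s.
Total Δv = Δv₁ + Δv₂ = 14.31 km/s.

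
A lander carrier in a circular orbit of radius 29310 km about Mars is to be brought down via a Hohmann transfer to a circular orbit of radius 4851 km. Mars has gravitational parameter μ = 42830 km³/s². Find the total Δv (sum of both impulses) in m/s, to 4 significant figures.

Δv = 1486 m/s

The Hohmann ellipse has a_t = (r₁ + r₂)/2 = 17080.5 km.
Circular speed at r₁: v₁ = √(μ/r₁) = √(42830/29310) = 1.2088 km/s.
Transfer-orbit speed at r₁ (vis-viva equation): v_a = √[μ(2/r₁ − 1/a_t)] = 0.64422 km/s.
First burn Δv₁ = |v_a − v₁| = 0.5646 km/s.
At r₂, v₂ = √(μ/r₂) = 2.971 km/s.
Transfer-orbit speed at r₂: v_p = √[μ(2/r₂ − 1/a_t)] = 3.892 km/s.
Second burn Δv₂ = |v₂ − v_p| = 0.9210 km/s.
Total Δv = Δv₁ + Δv₂ = 1.486 km/s.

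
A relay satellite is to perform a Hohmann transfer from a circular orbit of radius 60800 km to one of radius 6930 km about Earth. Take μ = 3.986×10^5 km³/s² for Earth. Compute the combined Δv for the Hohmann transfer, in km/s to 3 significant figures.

The Hohmann ellipse has a_t = (r₁ + r₂)/2 = 33865 km.
At r₁ the circular-orbit speed is v₁ = √(μ/r₁) = 2.560 km/s.
Transfer-orbit speed at r₁ (v² = μ(2/r − 1/a)): v_a = √[μ(2/r₁ − 1/a_t)] = 1.158 km/s.
First burn Δv₁ = |v_a − v₁| = 1.402 km/s.
Circular speed at r₂: v₂ = √(μ/r₂) = 7.5841 km/s.
Transfer-orbit speed at r₂: v_p = √[μ(2/r₂ − 1/a_t)] = 10.162 km/s.
Second burn Δv₂ = |v₂ − v_p| = 2.578 km/s.
Δv = Δv₁ + Δv₂ = 1.402 + 2.578 = 3.980 km/s.

Δv = 3.98 km/s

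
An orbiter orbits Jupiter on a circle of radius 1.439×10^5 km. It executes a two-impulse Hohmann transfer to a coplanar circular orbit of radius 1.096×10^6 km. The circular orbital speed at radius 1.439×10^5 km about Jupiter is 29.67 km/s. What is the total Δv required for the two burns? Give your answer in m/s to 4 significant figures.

From the circular-orbit relation v² = μ/r at r = 1.439×10^5 km: μ = v²r = (29.67)² × 1.439×10^5 = 1.26676×10^8 km³/s².
Transfer-ellipse semi-major axis a_t = (r₁ + r₂)/2 = (1.439×10^5 + 1.096×10^6)/2 = 6.1995×10^5 km.
Circular speed at r₁: v₁ = √(μ/r₁) = √(1.26676×10^8/1.439×10^5) = 29.67 km/s.
On the transfer ellipse at r₁, v² = μ(2/r − 1/a) gives v_p = √[μ(2/r₁ − 1/a_t)] = 39.45 km/s.
First burn Δv₁ = |v_p − v₁| = 9.780 km/s.
Circular speed at r₂: v₂ = √(μ/r₂) = 10.751 km/s.
Transfer-orbit speed at r₂: v_a = √[μ(2/r₂ − 1/a_t)] = 5.1796 km/s.
Second burn Δv₂ = |v₂ − v_a| = 5.571 km/s.
Δv = Δv₁ + Δv₂ = 9.780 + 5.571 = 15.35 km/s.

Δv = 15350 m/s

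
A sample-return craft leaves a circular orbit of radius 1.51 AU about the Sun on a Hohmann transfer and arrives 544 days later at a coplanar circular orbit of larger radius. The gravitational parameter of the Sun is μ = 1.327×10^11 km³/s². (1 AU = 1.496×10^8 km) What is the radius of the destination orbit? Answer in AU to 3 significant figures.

In km: r₁ = 1.51 × 1.496×10^8 = 2.25896×10^8 km.
Transfer time t = 544 days = 4.70016×10^7 s, and t = π√(a_t³/μ).
So a_t = (μ t²/π²)^(1/3) = (1.327×10^11 × (4.70016×10^7)² / π²)^(1/3) = 3.0969×10^8 km.
Since a_t = (r₁ + r₂)/2, r₂ = 2a_t − r₁ = 2×3.0969×10^8 − 2.25896×10^8 = 3.93484×10^8 km.
In AU: r₂ = 3.93484×10^8 / 1.496×10^8 = 2.63 AU.

r₂ = 2.63 AU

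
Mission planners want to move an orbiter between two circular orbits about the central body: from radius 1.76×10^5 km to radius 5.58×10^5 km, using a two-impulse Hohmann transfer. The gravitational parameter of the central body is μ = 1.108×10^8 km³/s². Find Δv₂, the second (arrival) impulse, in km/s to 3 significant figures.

Semi-major axis of the transfer orbit: a_t = (1.760×10^5 + 5.580×10^5)/2 = 3.670×10^5 km.
On the circular orbit at r = 5.580×10^5 km, v_c = √(μ/r) = 14.091 km/s.
Vis-viva on the transfer ellipse at r = 5.580×10^5 km gives v_t = √[μ(2/r − 1/a_t)] = 9.7583 km/s.
Δv₂ = |v_t − v_c| = |9.7583 − 14.091| = 4.333 km/s.

Δv₂ = 4.33 km/s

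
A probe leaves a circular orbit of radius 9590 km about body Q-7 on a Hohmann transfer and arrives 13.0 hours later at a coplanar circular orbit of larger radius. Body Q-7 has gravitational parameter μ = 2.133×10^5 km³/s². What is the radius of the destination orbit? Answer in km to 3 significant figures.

r₂ = 62800 km

Transfer time t = 13.0 hours = 46800 s, and t = π√(a_t³/μ).
So a_t = (μ t²/π²)^(1/3) = (2.133×10^5 × (46800)² / π²)^(1/3) = 36174 km.
Since a_t = (r₁ + r₂)/2, r₂ = 2a_t − r₁ = 2×36174 − 9590 = 62758 km.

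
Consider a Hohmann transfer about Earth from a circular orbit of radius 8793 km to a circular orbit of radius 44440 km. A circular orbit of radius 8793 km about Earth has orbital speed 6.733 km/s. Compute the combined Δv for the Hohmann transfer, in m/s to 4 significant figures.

Δv = 3241 m/s

From the circular-orbit relation v² = μ/r at r = 8793 km: μ = v²r = (6.733)² × 8793 = 3.98616×10^5 km³/s².
Transfer-ellipse semi-major axis a_t = (r₁ + r₂)/2 = (8793 + 44440)/2 = 26616.5 km.
Circular speed at r₁: v₁ = √(μ/r₁) = √(3.98616×10^5/8793) = 6.733 km/s.
On the transfer ellipse at r₁, v² = μ(2/r − 1/a) gives v_p = √[μ(2/r₁ − 1/a_t)] = 8.700 km/s.
First burn Δv₁ = |v_p − v₁| = 1.967 km/s.
At r₂, v₂ = √(μ/r₂) = 2.995 km/s.
Transfer-orbit speed at r₂: v_a = √[μ(2/r₂ − 1/a_t)] = 1.721 km/s.
Second burn Δv₂ = |v₂ − v_a| = 1.274 km/s.
Total Δv = Δv₁ + Δv₂ = 3.241 km/s.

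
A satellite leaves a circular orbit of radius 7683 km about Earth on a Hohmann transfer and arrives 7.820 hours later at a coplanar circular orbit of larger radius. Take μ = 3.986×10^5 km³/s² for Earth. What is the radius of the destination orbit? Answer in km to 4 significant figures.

Transfer time t = 7.820 hours = 28152 s, and t = π√(a_t³/μ).
So a_t = (μ t²/π²)^(1/3) = (3.986×10^5 × (28152)² / π²)^(1/3) = 31751 km.
Since a_t = (r₁ + r₂)/2, r₂ = 2a_t − r₁ = 2×31751 − 7683 = 55819 km.

r₂ = 55820 km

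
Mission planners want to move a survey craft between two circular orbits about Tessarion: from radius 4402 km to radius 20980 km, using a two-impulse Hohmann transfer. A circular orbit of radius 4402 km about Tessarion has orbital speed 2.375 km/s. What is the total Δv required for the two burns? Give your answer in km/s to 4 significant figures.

Δv = 1.126 km/s

From the circular-orbit relation v² = μ/r at r = 4402 km: μ = v²r = (2.375)² × 4402 = 24830.0 km³/s².
The Hohmann ellipse has a_t = (r₁ + r₂)/2 = 12691 km.
At r₁ the circular-orbit speed is v₁ = √(μ/r₁) = 2.3750 km/s.
On the transfer ellipse at r₁, v² = μ(2/r − 1/a) gives v_p = √[μ(2/r₁ − 1/a_t)] = 3.0536 km/s.
First burn Δv₁ = |v_p − v₁| = 0.6786 km/s.
Circular speed at r₂: v₂ = √(μ/r₂) = 1.0879 km/s.
Transfer-orbit speed at r₂: v_a = √[μ(2/r₂ − 1/a_t)] = 0.64071 km/s.
Second burn Δv₂ = |v₂ − v_a| = 0.4472 km/s.
Total Δv = Δv₁ + Δv₂ = 1.126 km/s.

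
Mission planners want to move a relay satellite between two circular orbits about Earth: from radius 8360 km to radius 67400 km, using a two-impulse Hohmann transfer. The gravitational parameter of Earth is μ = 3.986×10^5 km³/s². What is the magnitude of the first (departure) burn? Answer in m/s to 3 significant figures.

Δv₁ = 2310 m/s

Semi-major axis of the transfer orbit: a_t = (8360 + 67400)/2 = 37880 km.
On the circular orbit at r = 8360 km, v_c = √(μ/r) = 6.905 km/s.
Transfer-orbit speed at the same r (vis-viva, a = a_t): v_t = √[μ(2/r − 1/a_t)] = 9.211 km/s.
Δv₁ = |v_t − v_c| = |9.211 − 6.905| = 2.306 km/s.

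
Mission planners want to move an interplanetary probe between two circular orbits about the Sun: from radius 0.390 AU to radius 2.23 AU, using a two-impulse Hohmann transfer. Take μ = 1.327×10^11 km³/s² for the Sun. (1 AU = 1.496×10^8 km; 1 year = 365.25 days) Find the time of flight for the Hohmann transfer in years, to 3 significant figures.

In km: r₁ = 0.390 × 1.496×10^8 = 5.8344×10^7 km; r₂ = 2.23 × 1.496×10^8 = 3.33608×10^8 km.
Transfer-ellipse semi-major axis a_t = (r₁ + r₂)/2 = (5.8344×10^7 + 3.33608×10^8)/2 = 1.95976×10^8 km.
Half the transfer-orbit period gives t = π√(a_t³/μ) = 2.366×10^7 s.
Converting: 2.366×10^7 s ÷ 3.15576×10^7 s/year (365.25 × 86400) = 0.750 years.

t = 0.750 years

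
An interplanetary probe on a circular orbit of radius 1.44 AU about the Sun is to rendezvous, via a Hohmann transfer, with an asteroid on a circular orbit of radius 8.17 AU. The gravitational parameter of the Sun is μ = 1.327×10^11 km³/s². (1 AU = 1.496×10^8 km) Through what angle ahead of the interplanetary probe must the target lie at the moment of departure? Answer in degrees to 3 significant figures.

φ = 98.8°

In km: r₁ = 1.44 × 1.496×10^8 = 2.15424×10^8 km; r₂ = 8.17 × 1.496×10^8 = 1.222232×10^9 km.
The Hohmann ellipse has a_t = (r₁ + r₂)/2 = 7.18828×10^8 km.
Transfer time t = π√(a_t³/μ) = 1.662×10^8 s.
The target's mean motion on its circular orbit is ω₂ = √(μ/r₂³) = 8.525×10^-9 rad/s.
Angle swept by the target during transfer: ω₂·t = 1.417 rad = 81.19°.
The interplanetary probe traverses 180° on the transfer ellipse, so the target must lead by 180° − 81.19° = 98.8°.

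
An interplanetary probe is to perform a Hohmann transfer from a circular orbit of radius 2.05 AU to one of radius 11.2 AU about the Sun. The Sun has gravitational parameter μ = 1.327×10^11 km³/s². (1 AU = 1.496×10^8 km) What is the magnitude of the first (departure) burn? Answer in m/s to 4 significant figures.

Δv₁ = 6245 m/s

In km: r₁ = 2.05 × 1.496×10^8 = 3.0668×10^8 km; r₂ = 11.2 × 1.496×10^8 = 1.67552×10^9 km.
Semi-major axis of the transfer orbit: a_t = (3.0668×10^8 + 1.67552×10^9)/2 = 9.911×10^8 km.
Circular speed at r = 3.0668×10^8 km: v_c = √(μ/r) = 20.801 km/s.
Vis-viva on the transfer ellipse at r = 3.0668×10^8 km gives v_t = √[μ(2/r − 1/a_t)] = 27.046 km/s.
Δv₁ = |v_t − v_c| = |27.046 − 20.801| = 6.245 km/s.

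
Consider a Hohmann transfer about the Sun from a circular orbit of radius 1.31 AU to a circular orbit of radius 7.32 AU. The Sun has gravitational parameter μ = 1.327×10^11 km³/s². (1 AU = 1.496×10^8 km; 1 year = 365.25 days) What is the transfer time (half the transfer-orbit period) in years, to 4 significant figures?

In km: r₁ = 1.31 × 1.496×10^8 = 1.95976×10^8 km; r₂ = 7.32 × 1.496×10^8 = 1.095072×10^9 km.
Transfer-ellipse semi-major axis a_t = (r₁ + r₂)/2 = (1.95976×10^8 + 1.095072×10^9)/2 = 6.45524×10^8 km.
By Kepler's third law the transfer-orbit period is T = 2π√(a_t³/μ), so t = T/2 = 1.4144×10^8 s.
Converting: 1.4144×10^8 s ÷ 3.15576×10^7 s/year (365.25 × 86400) = 4.482 years.

t = 4.482 years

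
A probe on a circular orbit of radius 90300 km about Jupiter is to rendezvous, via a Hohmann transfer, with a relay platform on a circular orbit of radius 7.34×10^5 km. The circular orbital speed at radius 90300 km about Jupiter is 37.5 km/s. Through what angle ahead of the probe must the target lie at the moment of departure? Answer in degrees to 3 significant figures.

From the circular-orbit relation v² = μ/r at r = 90300 km: μ = v²r = (37.5)² × 90300 = 1.26984×10^8 km³/s².
The Hohmann ellipse has a_t = (r₁ + r₂)/2 = 4.1215×10^5 km.
Transfer time t = π√(a_t³/μ) = 73766 s.
The target's mean motion on its circular orbit is ω₂ = √(μ/r₂³) = 1.7920×10^-5 rad/s.
Angle swept by the target during transfer: ω₂·t = 1.3219 rad = 75.74°.
The probe traverses 180° on the transfer ellipse, so the target must lead by 180° − 75.74° = 104°.

φ = 104°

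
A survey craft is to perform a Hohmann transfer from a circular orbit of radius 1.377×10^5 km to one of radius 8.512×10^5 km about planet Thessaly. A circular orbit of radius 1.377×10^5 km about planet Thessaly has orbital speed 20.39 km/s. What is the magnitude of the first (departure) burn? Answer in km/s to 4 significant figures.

From the circular-orbit relation v² = μ/r at r = 1.377×10^5 km: μ = v²r = (20.39)² × 1.377×10^5 = 5.72491×10^7 km³/s².
Transfer-ellipse semi-major axis a_t = (r₁ + r₂)/2 = (1.377×10^5 + 8.512×10^5)/2 = 4.9445×10^5 km.
Circular speed at r = 1.377×10^5 km: v_c = √(μ/r) = 20.390 km/s.
Transfer-orbit speed at the same r (vis-viva, a = a_t): v_t = √[μ(2/r − 1/a_t)] = 26.753 km/s.
Δv₁ = |v_t − v_c| = |26.753 − 20.390| = 6.363 km/s.

Δv₁ = 6.363 km/s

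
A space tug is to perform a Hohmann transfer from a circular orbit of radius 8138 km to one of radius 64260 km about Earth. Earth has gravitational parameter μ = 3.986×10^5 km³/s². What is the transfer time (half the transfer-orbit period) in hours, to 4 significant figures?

Semi-major axis of the transfer orbit: a_t = (8138 + 64260)/2 = 36199 km.
Transfer time t = π√(a_t³/μ) = π√((36199)³ / 3.986×10^5) = 34271 s.
Converting: 34271 s ÷ 3600 s/hour = 9.520 hours.

t = 9.520 hours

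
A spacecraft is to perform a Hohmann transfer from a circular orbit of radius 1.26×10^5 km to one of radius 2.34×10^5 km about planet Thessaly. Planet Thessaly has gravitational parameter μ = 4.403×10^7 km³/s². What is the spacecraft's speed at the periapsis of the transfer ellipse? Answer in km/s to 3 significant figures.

The Hohmann ellipse has a_t = (r₁ + r₂)/2 = 1.800×10^5 km.
At periapsis, r = 1.260×10^5 km.
From the vis-viva equation, v = √[μ(2/r − 1/a_t)] = 21.31 km/s.

v = 21.3 km/s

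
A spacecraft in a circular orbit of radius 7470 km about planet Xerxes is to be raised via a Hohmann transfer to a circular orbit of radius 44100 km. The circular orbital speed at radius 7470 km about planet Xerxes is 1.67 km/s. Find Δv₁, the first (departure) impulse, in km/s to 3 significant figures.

Δv₁ = 0.514 km/s

From the circular-orbit relation v² = μ/r at r = 7470 km: μ = v²r = (1.67)² × 7470 = 20833.1 km³/s².
Semi-major axis of the transfer orbit: a_t = (7470 + 44100)/2 = 25785 km.
Circular speed at r = 7470 km: v_c = √(μ/r) = 1.670 km/s.
Transfer-orbit speed at the same r (vis-viva, a = a_t): v_t = √[μ(2/r − 1/a_t)] = 2.184 km/s.
Δv₁ = |v_t − v_c| = |2.184 − 1.670| = 0.5140 km/s.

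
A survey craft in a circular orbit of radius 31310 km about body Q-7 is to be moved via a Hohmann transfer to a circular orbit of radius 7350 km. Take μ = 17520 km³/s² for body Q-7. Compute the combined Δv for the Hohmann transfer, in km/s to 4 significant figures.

Δv = 0.7078 km/s

Semi-major axis of the transfer orbit: a_t = (31310 + 7350)/2 = 19330 km.
At r₁ the circular-orbit speed is v₁ = √(μ/r₁) = 0.74804 km/s.
Transfer-orbit speed at r₁ (vis-viva): v_a = √[μ(2/r₁ − 1/a_t)] = 0.46127 km/s.
First burn Δv₁ = |v_a − v₁| = 0.2868 km/s.
Circular speed at r₂: v₂ = √(μ/r₂) = 1.544 km/s.
Transfer-orbit speed at r₂: v_p = √[μ(2/r₂ − 1/a_t)] = 1.965 km/s.
Second burn Δv₂ = |v₂ − v_p| = 0.4210 km/s.
Δv = Δv₁ + Δv₂ = 0.2868 + 0.4210 = 0.7078 km/s.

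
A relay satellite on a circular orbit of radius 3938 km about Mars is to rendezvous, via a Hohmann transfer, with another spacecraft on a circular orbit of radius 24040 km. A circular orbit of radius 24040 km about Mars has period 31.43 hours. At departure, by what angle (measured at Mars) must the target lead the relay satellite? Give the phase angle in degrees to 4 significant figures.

φ = 100.1°

From Kepler's third law T² = 4π²r³/μ at r = 24040 km, T = 31.43 hours = 31.43 × 3600 s = 1.13148×10^5 s: μ = 4π²r³/T² = 42842.0 km³/s².
The Hohmann ellipse has a_t = (r₁ + r₂)/2 = 13989 km.
Transfer time t = π√(a_t³/μ) = 25112.8 s.
The target's mean motion on its circular orbit is ω₂ = √(μ/r₂³) = 5.55307×10^-5 rad/s.
Angle swept by the target during transfer: ω₂·t = 1.3945 rad = 79.90°.
The relay satellite traverses 180° on the transfer ellipse, so the target must lead by 180° − 79.90° = 100.1°.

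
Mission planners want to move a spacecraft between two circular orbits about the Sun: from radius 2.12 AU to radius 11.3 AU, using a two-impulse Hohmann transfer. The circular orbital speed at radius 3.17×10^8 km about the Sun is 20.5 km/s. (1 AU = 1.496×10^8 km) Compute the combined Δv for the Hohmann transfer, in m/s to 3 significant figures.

Δv = 9990 m/s

From the circular-orbit relation v² = μ/r at r = 3.17×10^8 km: μ = v²r = (20.5)² × 3.17×10^8 = 1.33219×10^11 km³/s².
In km: r₁ = 2.12 × 1.496×10^8 = 3.17152×10^8 km; r₂ = 11.3 × 1.496×10^8 = 1.69048×10^9 km.
Semi-major axis of the transfer orbit: a_t = (3.17152×10^8 + 1.69048×10^9)/2 = 1.003816×10^9 km.
Circular speed at r₁: v₁ = √(μ/r₁) = √(1.33219×10^11/3.17152×10^8) = 20.495 km/s.
On the transfer ellipse at r₁, vis-viva gives v_p = √[μ(2/r₁ − 1/a_t)] = 26.597 km/s.
First burn Δv₁ = |v_p − v₁| = 6.102 km/s.
At r₂, v₂ = √(μ/r₂) = 8.877 km/s.
Transfer-orbit speed at r₂: v_a = √[μ(2/r₂ − 1/a_t)] = 4.990 km/s.
Second burn Δv₂ = |v₂ − v_a| = 3.887 km/s.
Total Δv = Δv₁ + Δv₂ = 9.989 km/s.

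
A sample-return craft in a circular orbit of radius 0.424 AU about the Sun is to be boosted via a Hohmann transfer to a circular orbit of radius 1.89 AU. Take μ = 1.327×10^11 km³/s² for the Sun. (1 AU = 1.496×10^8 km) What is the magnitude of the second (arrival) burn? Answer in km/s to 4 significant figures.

In km: r₁ = 0.424 × 1.496×10^8 = 6.34304×10^7 km; r₂ = 1.89 × 1.496×10^8 = 2.82744×10^8 km.
The Hohmann ellipse has a_t = (r₁ + r₂)/2 = 1.730872×10^8 km.
On the circular orbit at r = 2.82744×10^8 km, v_c = √(μ/r) = 21.664 km/s.
Vis-viva on the transfer ellipse at r = 2.82744×10^8 km gives v_t = √[μ(2/r − 1/a_t)] = 13.115 km/s.
Δv₂ = |v_t − v_c| = |13.115 − 21.664| = 8.549 km/s.

Δv₂ = 8.549 km/s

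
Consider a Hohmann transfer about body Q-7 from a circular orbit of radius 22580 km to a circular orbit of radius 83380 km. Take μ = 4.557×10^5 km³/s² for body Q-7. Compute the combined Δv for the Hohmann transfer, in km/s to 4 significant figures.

Semi-major axis of the transfer orbit: a_t = (22580 + 83380)/2 = 52980 km.
Circular speed at r₁: v₁ = √(μ/r₁) = √(4.557×10^5/22580) = 4.4924 km/s.
On the transfer ellipse at r₁, v² = μ(2/r − 1/a) gives v_p = √[μ(2/r₁ − 1/a_t)] = 5.6358 km/s.
First burn Δv₁ = |v_p − v₁| = 1.143 km/s.
At r₂, v₂ = √(μ/r₂) = 2.3378 km/s.
Transfer-orbit speed at r₂: v_a = √[μ(2/r₂ − 1/a_t)] = 1.5262 km/s.
Second burn Δv₂ = |v₂ − v_a| = 0.8116 km/s.
Δv = Δv₁ + Δv₂ = 1.143 + 0.8116 = 1.955 km/s.

Δv = 1.955 km/s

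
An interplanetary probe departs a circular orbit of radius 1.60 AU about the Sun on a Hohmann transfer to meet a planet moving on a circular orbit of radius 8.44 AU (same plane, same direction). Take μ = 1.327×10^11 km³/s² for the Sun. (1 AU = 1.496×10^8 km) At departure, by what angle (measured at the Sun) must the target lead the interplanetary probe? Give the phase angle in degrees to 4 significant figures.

φ = 97.43°

In km: r₁ = 1.60 × 1.496×10^8 = 2.3936×10^8 km; r₂ = 8.44 × 1.496×10^8 = 1.262624×10^9 km.
Transfer-ellipse semi-major axis a_t = (r₁ + r₂)/2 = (2.3936×10^8 + 1.262624×10^9)/2 = 7.50992×10^8 km.
Transfer time t = π√(a_t³/μ) = 1.775×10^8 s.
Target angular speed ω₂ = √(μ/r₂³) = 8.119×10^-9 rad/s.
Angle swept by the target during transfer: ω₂·t = 1.4411 rad = 82.57°.
The interplanetary probe traverses 180° on the transfer ellipse, so the target must lead by 180° − 82.57° = 97.43°.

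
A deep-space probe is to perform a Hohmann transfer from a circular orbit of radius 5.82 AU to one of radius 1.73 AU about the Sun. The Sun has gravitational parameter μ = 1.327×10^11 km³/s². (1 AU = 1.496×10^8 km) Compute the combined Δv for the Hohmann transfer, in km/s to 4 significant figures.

Δv = 9.460 km/s

In km: r₁ = 5.82 × 1.496×10^8 = 8.70672×10^8 km; r₂ = 1.73 × 1.496×10^8 = 2.58808×10^8 km.
Transfer-ellipse semi-major axis a_t = (r₁ + r₂)/2 = (8.70672×10^8 + 2.58808×10^8)/2 = 5.6474×10^8 km.
At r₁ the circular-orbit speed is v₁ = √(μ/r₁) = 12.345 km/s.
Transfer-orbit speed at r₁ (vis-viva): v_a = √[μ(2/r₁ − 1/a_t)] = 8.3574 km/s.
First burn Δv₁ = |v_a − v₁| = 3.988 km/s.
At r₂, v₂ = √(μ/r₂) = 22.644 km/s.
Transfer-orbit speed at r₂: v_p = √[μ(2/r₂ − 1/a_t)] = 28.116 km/s.
Second burn Δv₂ = |v₂ − v_p| = 5.472 km/s.
Δv = Δv₁ + Δv₂ = 3.988 + 5.472 = 9.460 km/s.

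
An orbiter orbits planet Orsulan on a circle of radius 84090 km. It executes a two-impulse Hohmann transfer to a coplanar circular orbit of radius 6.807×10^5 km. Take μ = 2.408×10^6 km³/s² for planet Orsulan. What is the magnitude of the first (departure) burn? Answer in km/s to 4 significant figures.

Transfer-ellipse semi-major axis a_t = (r₁ + r₂)/2 = (84090 + 6.807×10^5)/2 = 3.82395×10^5 km.
On the circular orbit at r = 84090 km, v_c = √(μ/r) = 5.3513 km/s.
Vis-viva on the transfer ellipse at r = 84090 km gives v_t = √[μ(2/r − 1/a_t)] = 7.1397 km/s.
Δv₁ = |v_t − v_c| = |7.1397 − 5.3513| = 1.788 km/s.

Δv₁ = 1.788 km/s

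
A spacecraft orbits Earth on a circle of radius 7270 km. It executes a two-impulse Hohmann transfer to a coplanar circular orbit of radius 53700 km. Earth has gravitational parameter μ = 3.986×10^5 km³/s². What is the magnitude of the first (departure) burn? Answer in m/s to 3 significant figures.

Δv₁ = 2420 m/s

The Hohmann ellipse has a_t = (r₁ + r₂)/2 = 30485 km.
On the circular orbit at r = 7270 km, v_c = √(μ/r) = 7.405 km/s.
Transfer-orbit speed at the same r (vis-viva, a = a_t): v_t = √[μ(2/r − 1/a_t)] = 9.828 km/s.
Δv₁ = |v_t − v_c| = |9.828 − 7.405| = 2.423 km/s.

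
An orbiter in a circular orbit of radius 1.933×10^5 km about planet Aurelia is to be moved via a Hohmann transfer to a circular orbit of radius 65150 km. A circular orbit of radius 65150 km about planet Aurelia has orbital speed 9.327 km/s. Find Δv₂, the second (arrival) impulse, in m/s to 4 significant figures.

From the circular-orbit relation v² = μ/r at r = 65150 km: μ = v²r = (9.327)² × 65150 = 5.66759×10^6 km³/s².
Transfer-ellipse semi-major axis a_t = (r₁ + r₂)/2 = (1.933×10^5 + 65150)/2 = 1.29225×10^5 km.
Circular speed at r = 65150 km: v_c = √(μ/r) = 9.3270 km/s.
Transfer-orbit speed at the same r (vis-viva, a = a_t): v_t = √[μ(2/r − 1/a_t)] = 11.407 km/s.
Δv₂ = |v_t − v_c| = |11.407 − 9.3270| = 2.080 km/s.

Δv₂ = 2080 m/s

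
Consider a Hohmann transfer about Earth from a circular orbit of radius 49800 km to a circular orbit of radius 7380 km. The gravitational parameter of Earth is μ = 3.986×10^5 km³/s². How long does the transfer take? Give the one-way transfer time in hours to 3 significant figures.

The Hohmann ellipse has a_t = (r₁ + r₂)/2 = 28590 km.
Transfer time t = π√(a_t³/μ) = π√((28590)³ / 3.986×10^5) = 24050 s.
Converting: 24050 s ÷ 3600 s/hour = 6.68 hours.

t = 6.68 hours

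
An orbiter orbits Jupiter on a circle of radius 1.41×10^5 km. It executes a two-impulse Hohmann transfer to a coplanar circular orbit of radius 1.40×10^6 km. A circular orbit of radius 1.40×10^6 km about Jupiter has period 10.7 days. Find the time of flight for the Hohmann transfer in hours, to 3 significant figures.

t = 52.4 hours

From Kepler's third law T² = 4π²r³/μ at r = 1.40×10^6 km, T = 10.7 days = 10.7 × 86400 s = 9.2448×10^5 s: μ = 4π²r³/T² = 1.26750×10^8 km³/s².
Transfer-ellipse semi-major axis a_t = (r₁ + r₂)/2 = (1.410×10^5 + 1.400×10^6)/2 = 7.705×10^5 km.
Half the transfer-orbit period gives t = π√(a_t³/μ) = 1.887×10^5 s.
Converting: 1.887×10^5 s ÷ 3600 s/hour = 52.4 hours.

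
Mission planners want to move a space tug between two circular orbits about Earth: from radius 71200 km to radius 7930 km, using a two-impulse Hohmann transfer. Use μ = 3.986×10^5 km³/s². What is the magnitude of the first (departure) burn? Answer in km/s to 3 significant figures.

Δv₁ = 1.31 km/s

The Hohmann ellipse has a_t = (r₁ + r₂)/2 = 39565 km.
Circular speed at r = 71200 km: v_c = √(μ/r) = 2.366 km/s.
Vis-viva on the transfer ellipse at r = 71200 km gives v_t = √[μ(2/r − 1/a_t)] = 1.059 km/s.
Δv₁ = |v_t − v_c| = |1.059 − 2.366| = 1.307 km/s.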